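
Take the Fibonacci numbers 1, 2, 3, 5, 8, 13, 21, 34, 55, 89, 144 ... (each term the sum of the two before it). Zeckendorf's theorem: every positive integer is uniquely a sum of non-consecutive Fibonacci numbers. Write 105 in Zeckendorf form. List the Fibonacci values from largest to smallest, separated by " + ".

89 + 13 + 3

take 89 (≤ 105); 105 − 89 = 16
take 13 (≤ 16); 16 − 13 = 3
take 3 (≤ 3); 3 − 3 = 0
So 105 = 89 + 13 + 3, with no two terms consecutive in the sequence.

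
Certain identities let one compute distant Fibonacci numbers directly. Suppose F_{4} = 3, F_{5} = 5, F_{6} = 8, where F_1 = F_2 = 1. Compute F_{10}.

55

By the addition formula F_{m+n} = F_m F_{n+1} + F_{m−1} F_n with m=5, n=5: F_{10} = 5·8 + 3·5 = 40 + 15 = 55.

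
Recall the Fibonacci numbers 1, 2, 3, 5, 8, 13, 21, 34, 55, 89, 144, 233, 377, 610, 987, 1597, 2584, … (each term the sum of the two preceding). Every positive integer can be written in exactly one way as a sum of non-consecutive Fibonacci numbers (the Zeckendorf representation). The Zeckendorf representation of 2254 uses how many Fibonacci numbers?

4

Greedy algorithm:
2254: greatest Fibonacci not exceeding it is 1597, leaving 657
657: greatest Fibonacci not exceeding it is 610, leaving 47
47: greatest Fibonacci not exceeding it is 34, leaving 13
13: greatest Fibonacci not exceeding it is 13, leaving 0
2254 = 1597 + 610 + 34 + 13, which has 4 terms.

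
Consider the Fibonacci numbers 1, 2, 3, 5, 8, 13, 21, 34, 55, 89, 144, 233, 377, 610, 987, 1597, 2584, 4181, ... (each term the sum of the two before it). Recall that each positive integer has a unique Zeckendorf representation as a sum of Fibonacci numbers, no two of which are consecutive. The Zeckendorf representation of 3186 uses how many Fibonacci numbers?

3186: greatest Fibonacci not exceeding it is 2584, leaving 602
602: greatest Fibonacci not exceeding it is 377, leaving 225
225: greatest Fibonacci not exceeding it is 144, leaving 81
81: greatest Fibonacci not exceeding it is 55, leaving 26
26: greatest Fibonacci not exceeding it is 21, leaving 5
5: greatest Fibonacci not exceeding it is 5, leaving 0
3186 = 2584 + 377 + 144 + 55 + 21 + 5, which has 6 terms.

6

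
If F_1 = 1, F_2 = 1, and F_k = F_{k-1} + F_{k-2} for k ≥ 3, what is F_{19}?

Iterating the recurrence up to F_{12} = 144 and F_{11} = 89:
F_{13} = F_{12} + F_{11} = 144 + 89 = 233
F_{14} = F_{13} + F_{12} = 233 + 144 = 377
F_{15} = F_{14} + F_{13} = 377 + 233 = 610
F_{16} = F_{15} + F_{14} = 610 + 377 = 987
F_{17} = F_{16} + F_{15} = 987 + 610 = 1597
F_{18} = F_{17} + F_{16} = 1597 + 987 = 2584
F_{19} = F_{18} + F_{17} = 2584 + 1597 = 4181

4181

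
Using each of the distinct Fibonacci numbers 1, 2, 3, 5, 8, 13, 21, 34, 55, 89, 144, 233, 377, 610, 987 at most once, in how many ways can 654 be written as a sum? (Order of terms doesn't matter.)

14

Each representation comes from the Zeckendorf form by replacing some F_k with F_{k−1} + F_{k−2} where possible.
654 = 610+34+8+2 = 610+34+5+3+2 = 610+21+13+8+2 = 377+233+34+8+2 = … (10 more), for 14 in all.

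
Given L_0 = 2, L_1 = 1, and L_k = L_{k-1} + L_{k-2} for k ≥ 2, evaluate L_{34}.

Iterating the recurrence up to L_{28} = 710647 and L_{27} = 439204:
L_{29} = L_{28} + L_{27} = 710647 + 439204 = 1149851
L_{30} = L_{29} + L_{28} = 1149851 + 710647 = 1860498
L_{31} = L_{30} + L_{29} = 1860498 + 1149851 = 3010349
L_{32} = L_{31} + L_{30} = 3010349 + 1860498 = 4870847
L_{33} = L_{32} + L_{31} = 4870847 + 3010349 = 7881196
L_{34} = L_{33} + L_{32} = 7881196 + 4870847 = 12752043

12752043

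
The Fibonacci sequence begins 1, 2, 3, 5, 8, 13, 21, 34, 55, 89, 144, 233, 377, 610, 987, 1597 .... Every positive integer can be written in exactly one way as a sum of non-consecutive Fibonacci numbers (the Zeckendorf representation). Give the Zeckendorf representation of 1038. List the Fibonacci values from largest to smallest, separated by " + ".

Greedily peel off the largest Fibonacci term at each step:
1038: greatest Fibonacci not exceeding it is 987, leaving 51
51: greatest Fibonacci not exceeding it is 34, leaving 17
17: greatest Fibonacci not exceeding it is 13, leaving 4
4: greatest Fibonacci not exceeding it is 3, leaving 1
1: greatest Fibonacci not exceeding it is 1, leaving 0
So 1038 = 987 + 34 + 13 + 3 + 1, with no two terms consecutive in the sequence.

987 + 34 + 13 + 3 + 1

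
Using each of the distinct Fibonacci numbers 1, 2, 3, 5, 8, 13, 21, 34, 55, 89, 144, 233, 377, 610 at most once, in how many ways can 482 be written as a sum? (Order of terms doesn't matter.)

Starting from the Zeckendorf form and repeatedly splitting a term F_k into F_{k−1} + F_{k−2} (when neither is already used) reaches every representation.
482 = 377+89+13+3 = 377+89+13+2+1 = 377+89+8+5+3 = … (17 more), for 20 in all.

20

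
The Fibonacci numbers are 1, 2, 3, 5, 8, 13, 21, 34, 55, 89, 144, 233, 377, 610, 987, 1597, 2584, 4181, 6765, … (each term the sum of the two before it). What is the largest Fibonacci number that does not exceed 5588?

4181

4181 ≤ 5588 < 6765, so the largest Fibonacci number not exceeding 5588 is 4181.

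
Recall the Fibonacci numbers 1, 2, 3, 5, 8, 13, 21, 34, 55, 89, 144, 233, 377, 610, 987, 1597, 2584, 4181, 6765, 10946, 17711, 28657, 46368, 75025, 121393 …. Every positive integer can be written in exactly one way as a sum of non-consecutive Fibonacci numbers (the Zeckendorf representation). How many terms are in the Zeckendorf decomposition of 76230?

7

76230: greatest Fibonacci not exceeding it is 75025, leaving 1205
1205: greatest Fibonacci not exceeding it is 987, leaving 218
218: greatest Fibonacci not exceeding it is 144, leaving 74
74: greatest Fibonacci not exceeding it is 55, leaving 19
19: greatest Fibonacci not exceeding it is 13, leaving 6
6: greatest Fibonacci not exceeding it is 5, leaving 1
1: greatest Fibonacci not exceeding it is 1, leaving 0
76230 = 75025 + 987 + 144 + 55 + 13 + 5 + 1, which has 7 terms.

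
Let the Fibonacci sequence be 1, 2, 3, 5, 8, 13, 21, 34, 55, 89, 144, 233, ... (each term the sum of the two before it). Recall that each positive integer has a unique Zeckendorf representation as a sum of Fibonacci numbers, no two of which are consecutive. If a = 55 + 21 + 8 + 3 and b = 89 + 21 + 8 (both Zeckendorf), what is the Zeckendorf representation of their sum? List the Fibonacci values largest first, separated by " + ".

144 + 55 + 5 + 1

The two numbers are 87 and 118, so their sum is 205.
144 ≤ 205 < 233, so take 144; remainder 61
55 ≤ 61 < 89, so take 55; remainder 6
5 ≤ 6 < 8, so take 5; remainder 1
1 ≤ 1 < 2, so take 1; remainder 0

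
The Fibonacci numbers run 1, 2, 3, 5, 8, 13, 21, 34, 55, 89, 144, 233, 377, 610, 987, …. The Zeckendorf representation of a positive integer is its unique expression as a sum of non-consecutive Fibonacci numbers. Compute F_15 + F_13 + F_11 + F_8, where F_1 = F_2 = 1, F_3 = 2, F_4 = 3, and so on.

F_15 + F_13 + F_11 + F_8 = 610 + 233 + 89 + 21 = 953.

953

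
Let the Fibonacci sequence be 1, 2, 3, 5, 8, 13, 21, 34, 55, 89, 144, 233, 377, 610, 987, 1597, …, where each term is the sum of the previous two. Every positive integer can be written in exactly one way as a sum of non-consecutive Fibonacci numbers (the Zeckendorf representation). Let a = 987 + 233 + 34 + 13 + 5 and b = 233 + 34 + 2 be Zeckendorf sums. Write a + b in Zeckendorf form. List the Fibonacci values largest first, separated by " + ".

The two numbers are 1272 and 269, so their sum is 1541.
987 ≤ 1541 < 1597, so take 987; remainder 554
377 ≤ 554 < 610, so take 377; remainder 177
144 ≤ 177 < 233, so take 144; remainder 33
21 ≤ 33 < 34, so take 21; remainder 12
8 ≤ 12 < 13, so take 8; remainder 4
3 ≤ 4 < 5, so take 3; remainder 1
1 ≤ 1 < 2, so take 1; remainder 0

987 + 377 + 144 + 21 + 8 + 3 + 1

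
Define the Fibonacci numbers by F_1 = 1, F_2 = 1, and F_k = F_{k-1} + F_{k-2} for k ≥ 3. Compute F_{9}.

34

Iterating the recurrence up to F_{5} = 5 and F_{4} = 3:
F_{6} = F_{5} + F_{4} = 5 + 3 = 8
F_{7} = F_{6} + F_{5} = 8 + 5 = 13
F_{8} = F_{7} + F_{6} = 13 + 8 = 21
F_{9} = F_{8} + F_{7} = 21 + 13 = 34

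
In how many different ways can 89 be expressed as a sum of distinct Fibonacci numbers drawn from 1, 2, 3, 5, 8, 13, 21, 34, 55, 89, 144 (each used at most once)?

89 = 89 = 55+34 = 55+21+13 = 55+21+8+5 = … (1 more), for 5 in all.

5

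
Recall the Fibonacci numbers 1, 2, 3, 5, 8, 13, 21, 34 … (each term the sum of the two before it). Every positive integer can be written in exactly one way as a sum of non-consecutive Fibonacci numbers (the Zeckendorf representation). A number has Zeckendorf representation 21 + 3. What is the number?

21 + 3 = 24.

24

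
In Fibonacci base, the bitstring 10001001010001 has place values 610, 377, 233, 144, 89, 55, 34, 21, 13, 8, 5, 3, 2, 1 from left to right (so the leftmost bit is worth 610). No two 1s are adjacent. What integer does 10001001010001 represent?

729

Summing the place values of the 1 bits: 610 + 89 + 21 + 8 + 1 = 729.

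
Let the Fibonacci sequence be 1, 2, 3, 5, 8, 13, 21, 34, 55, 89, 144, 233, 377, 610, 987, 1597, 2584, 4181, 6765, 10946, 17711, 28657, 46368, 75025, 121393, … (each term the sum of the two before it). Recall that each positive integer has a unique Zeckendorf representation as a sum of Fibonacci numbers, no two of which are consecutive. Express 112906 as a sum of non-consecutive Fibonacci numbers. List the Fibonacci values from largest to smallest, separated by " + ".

75025 + 28657 + 6765 + 1597 + 610 + 233 + 13 + 5 + 1

take 75025 (≤ 112906); 112906 − 75025 = 37881
take 28657 (≤ 37881); 37881 − 28657 = 9224
take 6765 (≤ 9224); 9224 − 6765 = 2459
take 1597 (≤ 2459); 2459 − 1597 = 862
take 610 (≤ 862); 862 − 610 = 252
take 233 (≤ 252); 252 − 233 = 19
take 13 (≤ 19); 19 − 13 = 6
take 5 (≤ 6); 6 − 5 = 1
take 1 (≤ 1); 1 − 1 = 0
So 112906 = 75025 + 28657 + 6765 + 1597 + 610 + 233 + 13 + 5 + 1, with no two terms consecutive in the sequence.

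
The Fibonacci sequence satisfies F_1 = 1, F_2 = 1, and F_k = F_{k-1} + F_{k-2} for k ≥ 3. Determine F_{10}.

55

Iterating the recurrence up to F_{5} = 5 and F_{4} = 3:
F_{6} = F_{5} + F_{4} = 5 + 3 = 8
F_{7} = F_{6} + F_{5} = 8 + 5 = 13
F_{8} = F_{7} + F_{6} = 13 + 8 = 21
F_{9} = F_{8} + F_{7} = 21 + 13 = 34
F_{10} = F_{9} + F_{8} = 34 + 21 = 55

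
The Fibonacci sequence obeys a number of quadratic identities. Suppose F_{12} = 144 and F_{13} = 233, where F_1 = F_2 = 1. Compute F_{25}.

75025

By F_{2k+1} = F_k² + F_{k+1}²: F_{25} = 144² + 233² = 20736 + 54289 = 75025.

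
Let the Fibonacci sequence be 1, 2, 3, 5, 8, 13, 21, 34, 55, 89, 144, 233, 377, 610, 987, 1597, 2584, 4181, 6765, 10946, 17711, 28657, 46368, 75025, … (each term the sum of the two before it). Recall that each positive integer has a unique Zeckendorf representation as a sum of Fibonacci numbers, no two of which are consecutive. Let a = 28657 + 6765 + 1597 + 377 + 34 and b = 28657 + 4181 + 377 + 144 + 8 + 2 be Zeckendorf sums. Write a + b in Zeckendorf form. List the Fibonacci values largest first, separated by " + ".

46368 + 17711 + 4181 + 1597 + 610 + 233 + 89 + 8 + 2

The two numbers are 37430 and 33369, so their sum is 70799.
Repeatedly subtract the largest Fibonacci number that fits:
70799: greatest Fibonacci not exceeding it is 46368, leaving 24431
24431: greatest Fibonacci not exceeding it is 17711, leaving 6720
6720: greatest Fibonacci not exceeding it is 4181, leaving 2539
2539: greatest Fibonacci not exceeding it is 1597, leaving 942
942: greatest Fibonacci not exceeding it is 610, leaving 332
332: greatest Fibonacci not exceeding it is 233, leaving 99
99: greatest Fibonacci not exceeding it is 89, leaving 10
10: greatest Fibonacci not exceeding it is 8, leaving 2
2: greatest Fibonacci not exceeding it is 2, leaving 0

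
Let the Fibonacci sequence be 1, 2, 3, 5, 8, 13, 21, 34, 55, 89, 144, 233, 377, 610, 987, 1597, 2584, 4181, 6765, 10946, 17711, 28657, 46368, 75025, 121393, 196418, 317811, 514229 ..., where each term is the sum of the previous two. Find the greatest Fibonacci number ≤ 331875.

317811 ≤ 331875 < 514229, so the largest Fibonacci number not exceeding 331875 is 317811.

317811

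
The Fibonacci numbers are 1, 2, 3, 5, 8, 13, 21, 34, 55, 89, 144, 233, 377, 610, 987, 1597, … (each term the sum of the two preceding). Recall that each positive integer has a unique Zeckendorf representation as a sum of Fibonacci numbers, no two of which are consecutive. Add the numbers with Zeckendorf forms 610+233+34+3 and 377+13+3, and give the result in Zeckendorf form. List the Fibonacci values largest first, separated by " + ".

987 + 233 + 34 + 13 + 5 + 1

The two numbers are 880 and 393, so their sum is 1273.
Greedy algorithm:
largest Fibonacci ≤ 1273 is 987; 1273 − 987 = 286
largest Fibonacci ≤ 286 is 233; 286 − 233 = 53
largest Fibonacci ≤ 53 is 34; 53 − 34 = 19
largest Fibonacci ≤ 19 is 13; 19 − 13 = 6
largest Fibonacci ≤ 6 is 5; 6 − 5 = 1
largest Fibonacci ≤ 1 is 1; 1 − 1 = 0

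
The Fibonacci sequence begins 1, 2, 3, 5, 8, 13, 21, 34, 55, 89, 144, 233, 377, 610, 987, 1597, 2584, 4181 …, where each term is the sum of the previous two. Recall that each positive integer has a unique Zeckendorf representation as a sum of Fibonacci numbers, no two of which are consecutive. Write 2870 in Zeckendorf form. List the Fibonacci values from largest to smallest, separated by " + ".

2584 ≤ 2870 < 4181, so take 2584; remainder 286
233 ≤ 286 < 377, so take 233; remainder 53
34 ≤ 53 < 55, so take 34; remainder 19
13 ≤ 19 < 21, so take 13; remainder 6
5 ≤ 6 < 8, so take 5; remainder 1
1 ≤ 1 < 2, so take 1; remainder 0
So 2870 = 2584 + 233 + 34 + 13 + 5 + 1, with no two terms consecutive in the sequence.

2584 + 233 + 34 + 13 + 5 + 1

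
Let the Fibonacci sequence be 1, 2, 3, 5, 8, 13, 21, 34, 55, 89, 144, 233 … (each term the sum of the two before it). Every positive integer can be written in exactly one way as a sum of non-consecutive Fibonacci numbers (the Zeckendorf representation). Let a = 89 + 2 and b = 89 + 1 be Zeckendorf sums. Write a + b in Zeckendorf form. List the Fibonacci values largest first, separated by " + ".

144 + 34 + 3

The two numbers are 91 and 90, so their sum is 181.
Greedy algorithm:
largest Fibonacci ≤ 181 is 144; 181 − 144 = 37
largest Fibonacci ≤ 37 is 34; 37 − 34 = 3
largest Fibonacci ≤ 3 is 3; 3 − 3 = 0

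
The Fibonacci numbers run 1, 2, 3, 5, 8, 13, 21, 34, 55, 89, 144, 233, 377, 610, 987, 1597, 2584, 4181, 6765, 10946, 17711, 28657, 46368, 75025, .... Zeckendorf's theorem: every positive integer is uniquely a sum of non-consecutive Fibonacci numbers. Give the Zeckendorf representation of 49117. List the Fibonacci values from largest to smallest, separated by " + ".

largest Fibonacci ≤ 49117 is 46368; 49117 − 46368 = 2749
largest Fibonacci ≤ 2749 is 2584; 2749 − 2584 = 165
largest Fibonacci ≤ 165 is 144; 165 − 144 = 21
largest Fibonacci ≤ 21 is 21; 21 − 21 = 0
So 49117 = 46368 + 2584 + 144 + 21, with no two terms consecutive in the sequence.

46368 + 2584 + 144 + 21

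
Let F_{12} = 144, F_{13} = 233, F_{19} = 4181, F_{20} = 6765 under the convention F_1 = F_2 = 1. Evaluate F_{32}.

2178309

By the addition formula F_{m+n} = F_m F_{n+1} + F_{m−1} F_n with m=13, n=19: F_{32} = 233·6765 + 144·4181 = 1576245 + 602064 = 2178309.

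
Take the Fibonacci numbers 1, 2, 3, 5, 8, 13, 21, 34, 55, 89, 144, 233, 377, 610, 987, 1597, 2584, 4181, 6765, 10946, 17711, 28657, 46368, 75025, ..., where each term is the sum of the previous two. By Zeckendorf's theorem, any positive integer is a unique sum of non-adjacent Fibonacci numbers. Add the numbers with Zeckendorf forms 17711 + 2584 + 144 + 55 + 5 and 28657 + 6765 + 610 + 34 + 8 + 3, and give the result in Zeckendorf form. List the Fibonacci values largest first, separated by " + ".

46368 + 6765 + 2584 + 610 + 233 + 13 + 3

The two numbers are 20499 and 36077, so their sum is 56576.
take 46368 (≤ 56576); 56576 − 46368 = 10208
take 6765 (≤ 10208); 10208 − 6765 = 3443
take 2584 (≤ 3443); 3443 − 2584 = 859
take 610 (≤ 859); 859 − 610 = 249
take 233 (≤ 249); 249 − 233 = 16
take 13 (≤ 16); 16 − 13 = 3
take 3 (≤ 3); 3 − 3 = 0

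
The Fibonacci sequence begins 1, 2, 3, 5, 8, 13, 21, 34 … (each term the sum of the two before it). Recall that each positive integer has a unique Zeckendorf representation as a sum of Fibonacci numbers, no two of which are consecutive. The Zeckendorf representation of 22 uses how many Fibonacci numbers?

2

21 ≤ 22 < 34, so take 21; remainder 1
1 ≤ 1 < 2, so take 1; remainder 0
22 = 21 + 1, which has 2 terms.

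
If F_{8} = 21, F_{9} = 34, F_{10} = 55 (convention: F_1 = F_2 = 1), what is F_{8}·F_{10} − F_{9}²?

-1

21·55 − 34² = 1155 − 1156 = -1. (Cassini's identity: F_{k−1}F_{k+1} − F_k² = (−1)^k.)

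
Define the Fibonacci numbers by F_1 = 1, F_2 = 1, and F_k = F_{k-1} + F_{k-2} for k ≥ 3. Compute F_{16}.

Iterating the recurrence up to F_{10} = 55 and F_{9} = 34:
F_{11} = F_{10} + F_{9} = 55 + 34 = 89
F_{12} = F_{11} + F_{10} = 89 + 55 = 144
F_{13} = F_{12} + F_{11} = 144 + 89 = 233
F_{14} = F_{13} + F_{12} = 233 + 144 = 377
F_{15} = F_{14} + F_{13} = 377 + 233 = 610
F_{16} = F_{15} + F_{14} = 610 + 377 = 987

987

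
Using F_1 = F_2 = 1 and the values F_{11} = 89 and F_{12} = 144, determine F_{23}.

28657

By F_{2k+1} = F_k² + F_{k+1}²: F_{23} = 89² + 144² = 7921 + 20736 = 28657.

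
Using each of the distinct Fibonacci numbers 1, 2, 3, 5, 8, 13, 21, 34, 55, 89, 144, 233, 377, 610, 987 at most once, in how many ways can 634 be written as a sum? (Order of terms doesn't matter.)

Starting from the Zeckendorf form and repeatedly splitting a term F_k into F_{k−1} + F_{k−2} (when neither is already used) reaches every representation.
634 = 610+21+3 = 610+21+2+1 = 610+13+8+3 = 377+233+21+3 = … (16 more), for 20 in all.

20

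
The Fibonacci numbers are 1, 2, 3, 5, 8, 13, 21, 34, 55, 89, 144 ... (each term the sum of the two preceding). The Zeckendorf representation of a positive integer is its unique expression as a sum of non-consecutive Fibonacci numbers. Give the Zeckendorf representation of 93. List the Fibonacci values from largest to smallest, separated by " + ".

Greedy algorithm:
93 − 89 = 4
4 − 3 = 1
1 − 1 = 0
So 93 = 89 + 3 + 1, with no two terms consecutive in the sequence.

89 + 3 + 1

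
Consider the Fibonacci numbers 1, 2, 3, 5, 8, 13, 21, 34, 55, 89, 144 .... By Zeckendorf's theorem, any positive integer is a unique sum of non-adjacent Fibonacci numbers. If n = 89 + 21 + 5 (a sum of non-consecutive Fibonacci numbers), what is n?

115

89 + 21 + 5 = 115.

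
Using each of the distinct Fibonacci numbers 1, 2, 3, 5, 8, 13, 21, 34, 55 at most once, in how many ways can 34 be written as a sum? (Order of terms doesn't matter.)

Starting from the Zeckendorf form and repeatedly splitting a term F_k into F_{k−1} + F_{k−2} (when neither is already used) reaches every representation.
34 = 34 = 21+13 = 21+8+5 = 21+8+3+2 — 4 representations.

4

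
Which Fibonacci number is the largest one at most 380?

377

377 ≤ 380 < 610, so the largest Fibonacci number not exceeding 380 is 377.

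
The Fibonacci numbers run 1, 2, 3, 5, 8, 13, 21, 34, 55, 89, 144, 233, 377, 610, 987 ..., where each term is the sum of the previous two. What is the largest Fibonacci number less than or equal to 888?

610

610 ≤ 888 < 987, so the largest Fibonacci number not exceeding 888 is 610.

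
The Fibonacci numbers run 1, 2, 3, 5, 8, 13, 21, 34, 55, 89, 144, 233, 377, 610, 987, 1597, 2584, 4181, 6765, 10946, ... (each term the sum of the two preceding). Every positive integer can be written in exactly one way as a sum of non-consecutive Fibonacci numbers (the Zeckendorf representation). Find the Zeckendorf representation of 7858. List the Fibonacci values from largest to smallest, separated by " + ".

6765 + 987 + 89 + 13 + 3 + 1

7858: greatest Fibonacci not exceeding it is 6765, leaving 1093
1093: greatest Fibonacci not exceeding it is 987, leaving 106
106: greatest Fibonacci not exceeding it is 89, leaving 17
17: greatest Fibonacci not exceeding it is 13, leaving 4
4: greatest Fibonacci not exceeding it is 3, leaving 1
1: greatest Fibonacci not exceeding it is 1, leaving 0
So 7858 = 6765 + 987 + 89 + 13 + 3 + 1, with no two terms consecutive in the sequence.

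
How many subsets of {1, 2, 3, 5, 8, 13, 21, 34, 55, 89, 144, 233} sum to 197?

Each representation comes from the Zeckendorf form by replacing some F_k with F_{k−1} + F_{k−2} where possible.
197 = 144+34+13+5+1 = 144+34+13+3+2+1 = 89+55+34+13+5+1 = 144+34+8+5+3+2+1 = … (4 more), for 8 in all.

8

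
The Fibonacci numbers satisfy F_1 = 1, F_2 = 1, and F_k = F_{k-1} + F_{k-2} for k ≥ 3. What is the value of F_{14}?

377

Iterating the recurrence up to F_{10} = 55 and F_{9} = 34:
F_{11} = F_{10} + F_{9} = 55 + 34 = 89
F_{12} = F_{11} + F_{10} = 89 + 55 = 144
F_{13} = F_{12} + F_{11} = 144 + 89 = 233
F_{14} = F_{13} + F_{12} = 233 + 144 = 377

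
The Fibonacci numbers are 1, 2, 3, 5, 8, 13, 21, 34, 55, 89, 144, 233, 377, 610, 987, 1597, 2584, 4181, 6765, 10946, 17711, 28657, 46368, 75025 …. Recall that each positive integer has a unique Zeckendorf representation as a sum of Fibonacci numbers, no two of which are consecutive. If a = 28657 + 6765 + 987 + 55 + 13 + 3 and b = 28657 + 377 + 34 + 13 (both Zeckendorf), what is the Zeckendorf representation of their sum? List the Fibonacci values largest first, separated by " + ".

The two numbers are 36480 and 29081, so their sum is 65561.
65561: greatest Fibonacci not exceeding it is 46368, leaving 19193
19193: greatest Fibonacci not exceeding it is 17711, leaving 1482
1482: greatest Fibonacci not exceeding it is 987, leaving 495
495: greatest Fibonacci not exceeding it is 377, leaving 118
118: greatest Fibonacci not exceeding it is 89, leaving 29
29: greatest Fibonacci not exceeding it is 21, leaving 8
8: greatest Fibonacci not exceeding it is 8, leaving 0

46368 + 17711 + 987 + 377 + 89 + 21 + 8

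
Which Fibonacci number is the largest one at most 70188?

46368 ≤ 70188 < 75025, so the largest Fibonacci number not exceeding 70188 is 46368.

46368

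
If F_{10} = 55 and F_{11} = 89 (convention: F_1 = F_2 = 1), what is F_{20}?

By the doubling identity F_{2k} = F_k(2F_{k+1} − F_k): F_{20} = 55·(2·89 − 55) = 55·123 = 6765.

6765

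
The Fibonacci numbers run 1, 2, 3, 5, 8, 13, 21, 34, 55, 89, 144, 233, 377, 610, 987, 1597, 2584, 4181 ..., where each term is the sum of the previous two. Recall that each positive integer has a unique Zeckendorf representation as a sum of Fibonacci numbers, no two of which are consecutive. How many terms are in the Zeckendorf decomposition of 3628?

4

subtract 2584 from 3628: 1044 remains
subtract 987 from 1044: 57 remains
subtract 55 from 57: 2 remains
subtract 2 from 2: 0 remains
3628 = 2584 + 987 + 55 + 2, which has 4 terms.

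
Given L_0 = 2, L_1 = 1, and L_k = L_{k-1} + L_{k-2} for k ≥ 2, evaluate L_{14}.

843

Iterating the recurrence up to L_{7} = 29 and L_{6} = 18:
L_{8} = L_{7} + L_{6} = 29 + 18 = 47
L_{9} = L_{8} + L_{7} = 47 + 29 = 76
L_{10} = L_{9} + L_{8} = 76 + 47 = 123
L_{11} = L_{10} + L_{9} = 123 + 76 = 199
L_{12} = L_{11} + L_{10} = 199 + 123 = 322
L_{13} = L_{12} + L_{11} = 322 + 199 = 521
L_{14} = L_{13} + L_{12} = 521 + 322 = 843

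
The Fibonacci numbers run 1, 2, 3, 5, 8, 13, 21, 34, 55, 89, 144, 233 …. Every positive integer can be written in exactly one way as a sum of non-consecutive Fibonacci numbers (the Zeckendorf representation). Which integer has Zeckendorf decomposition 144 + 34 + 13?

191

144 + 34 + 13 = 191.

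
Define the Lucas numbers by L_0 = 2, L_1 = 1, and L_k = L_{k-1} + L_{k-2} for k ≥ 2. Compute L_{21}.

Iterating the recurrence up to L_{15} = 1364 and L_{14} = 843:
L_{16} = L_{15} + L_{14} = 1364 + 843 = 2207
L_{17} = L_{16} + L_{15} = 2207 + 1364 = 3571
L_{18} = L_{17} + L_{16} = 3571 + 2207 = 5778
L_{19} = L_{18} + L_{17} = 5778 + 3571 = 9349
L_{20} = L_{19} + L_{18} = 9349 + 5778 = 15127
L_{21} = L_{20} + L_{19} = 15127 + 9349 = 24476

24476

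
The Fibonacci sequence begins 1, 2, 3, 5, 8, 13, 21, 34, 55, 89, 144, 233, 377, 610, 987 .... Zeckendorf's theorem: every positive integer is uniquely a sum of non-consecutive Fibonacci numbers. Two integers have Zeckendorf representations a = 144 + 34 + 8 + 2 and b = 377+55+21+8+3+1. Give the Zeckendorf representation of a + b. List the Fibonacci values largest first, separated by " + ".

610 + 34 + 8 + 1

The two numbers are 188 and 465, so their sum is 653.
take 610 (≤ 653); 653 − 610 = 43
take 34 (≤ 43); 43 − 34 = 9
take 8 (≤ 9); 9 − 8 = 1
take 1 (≤ 1); 1 − 1 = 0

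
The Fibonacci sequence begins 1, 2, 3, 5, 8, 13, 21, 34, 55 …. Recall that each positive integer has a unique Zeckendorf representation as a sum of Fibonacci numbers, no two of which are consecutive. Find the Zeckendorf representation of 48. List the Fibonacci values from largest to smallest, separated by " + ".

34 + 13 + 1

34 ≤ 48 < 55, so take 34; remainder 14
13 ≤ 14 < 21, so take 13; remainder 1
1 ≤ 1 < 2, so take 1; remainder 0
So 48 = 34 + 13 + 1, with no two terms consecutive in the sequence.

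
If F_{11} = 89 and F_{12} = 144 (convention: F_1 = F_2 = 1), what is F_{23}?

28657

By F_{2k+1} = F_k² + F_{k+1}²: F_{23} = 89² + 144² = 7921 + 20736 = 28657.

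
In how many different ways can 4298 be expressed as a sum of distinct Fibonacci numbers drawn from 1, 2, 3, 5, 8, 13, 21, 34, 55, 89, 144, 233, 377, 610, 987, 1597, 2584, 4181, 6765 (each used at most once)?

4298 = 4181+89+21+5+2 = 4181+89+13+8+5+2 = 4181+55+34+21+5+2 = … (15 more), for 18 in all.

18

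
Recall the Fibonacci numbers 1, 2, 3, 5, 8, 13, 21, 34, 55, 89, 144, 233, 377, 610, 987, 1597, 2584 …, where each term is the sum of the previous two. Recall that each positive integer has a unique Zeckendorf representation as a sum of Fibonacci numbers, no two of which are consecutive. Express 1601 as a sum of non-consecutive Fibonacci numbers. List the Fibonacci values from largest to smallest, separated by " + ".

1597 + 3 + 1

subtract 1597 from 1601: 4 remains
subtract 3 from 4: 1 remains
subtract 1 from 1: 0 remains
So 1601 = 1597 + 3 + 1, with no two terms consecutive in the sequence.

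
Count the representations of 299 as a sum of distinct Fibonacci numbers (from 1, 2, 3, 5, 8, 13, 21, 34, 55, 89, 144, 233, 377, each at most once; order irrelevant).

299 = 233+55+8+3 = 233+55+8+2+1 = 233+34+21+8+3 = 144+89+55+8+3 = 233+55+5+3+2+1 = … (9 more), for 14 in all.

14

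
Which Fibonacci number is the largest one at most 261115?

196418 ≤ 261115 < 317811, so the largest Fibonacci number not exceeding 261115 is 196418.

196418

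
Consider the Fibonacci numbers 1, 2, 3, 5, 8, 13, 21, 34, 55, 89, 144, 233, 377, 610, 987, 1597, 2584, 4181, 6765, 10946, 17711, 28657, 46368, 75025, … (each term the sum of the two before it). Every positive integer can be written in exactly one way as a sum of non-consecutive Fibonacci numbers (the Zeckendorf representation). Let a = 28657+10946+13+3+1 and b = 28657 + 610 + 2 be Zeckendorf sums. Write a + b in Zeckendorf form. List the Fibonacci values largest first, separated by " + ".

46368 + 17711 + 4181 + 610 + 13 + 5 + 1

The two numbers are 39620 and 29269, so their sum is 68889.
Greedily peel off the largest Fibonacci term at each step:
take 46368 (≤ 68889); 68889 − 46368 = 22521
take 17711 (≤ 22521); 22521 − 17711 = 4810
take 4181 (≤ 4810); 4810 − 4181 = 629
take 610 (≤ 629); 629 − 610 = 19
take 13 (≤ 19); 19 − 13 = 6
take 5 (≤ 6); 6 − 5 = 1
take 1 (≤ 1); 1 − 1 = 0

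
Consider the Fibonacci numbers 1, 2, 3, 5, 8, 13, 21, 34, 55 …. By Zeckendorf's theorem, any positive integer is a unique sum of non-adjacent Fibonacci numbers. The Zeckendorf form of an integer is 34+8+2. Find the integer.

34+8+2 = 44.

44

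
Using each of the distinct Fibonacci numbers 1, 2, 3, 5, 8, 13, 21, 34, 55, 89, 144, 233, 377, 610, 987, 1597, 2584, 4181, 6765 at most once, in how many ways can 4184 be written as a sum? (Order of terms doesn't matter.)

16

Starting from the Zeckendorf form and repeatedly splitting a term F_k into F_{k−1} + F_{k−2} (when neither is already used) reaches every representation.
4184 = 4181+3 = 4181+2+1 = 2584+1597+3 = … (13 more), for 16 in all.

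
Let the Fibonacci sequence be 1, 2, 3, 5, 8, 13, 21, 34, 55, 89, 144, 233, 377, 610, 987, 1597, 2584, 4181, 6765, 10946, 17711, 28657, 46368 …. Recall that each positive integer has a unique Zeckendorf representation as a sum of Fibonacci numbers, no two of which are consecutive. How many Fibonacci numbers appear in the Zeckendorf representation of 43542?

10

Greedily peel off the largest Fibonacci term at each step:
subtract 28657 from 43542: 14885 remains
subtract 10946 from 14885: 3939 remains
subtract 2584 from 3939: 1355 remains
subtract 987 from 1355: 368 remains
subtract 233 from 368: 135 remains
subtract 89 from 135: 46 remains
subtract 34 from 46: 12 remains
subtract 8 from 12: 4 remains
subtract 3 from 4: 1 remains
subtract 1 from 1: 0 remains
43542 = 28657 + 10946 + 2584 + 987 + 233 + 89 + 34 + 8 + 3 + 1, which has 10 terms.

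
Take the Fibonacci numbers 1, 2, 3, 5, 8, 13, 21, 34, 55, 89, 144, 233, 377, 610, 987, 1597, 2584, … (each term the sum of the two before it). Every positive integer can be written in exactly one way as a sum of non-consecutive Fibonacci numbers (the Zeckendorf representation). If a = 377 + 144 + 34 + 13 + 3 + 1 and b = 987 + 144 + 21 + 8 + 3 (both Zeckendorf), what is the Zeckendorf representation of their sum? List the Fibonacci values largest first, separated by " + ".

1597 + 89 + 34 + 13 + 2

The two numbers are 572 and 1163, so their sum is 1735.
Repeatedly subtract the largest Fibonacci number that fits:
1735 − 1597 = 138
138 − 89 = 49
49 − 34 = 15
15 − 13 = 2
2 − 2 = 0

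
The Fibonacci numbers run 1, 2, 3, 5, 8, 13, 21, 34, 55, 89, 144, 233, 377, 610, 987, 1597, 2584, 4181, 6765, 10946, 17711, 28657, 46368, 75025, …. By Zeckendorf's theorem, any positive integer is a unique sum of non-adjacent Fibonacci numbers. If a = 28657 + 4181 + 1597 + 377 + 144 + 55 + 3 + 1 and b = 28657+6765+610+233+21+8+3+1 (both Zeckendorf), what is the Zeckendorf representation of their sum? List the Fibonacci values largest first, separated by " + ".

The two numbers are 35015 and 36298, so their sum is 71313.
largest Fibonacci ≤ 71313 is 46368; 71313 − 46368 = 24945
largest Fibonacci ≤ 24945 is 17711; 24945 − 17711 = 7234
largest Fibonacci ≤ 7234 is 6765; 7234 − 6765 = 469
largest Fibonacci ≤ 469 is 377; 469 − 377 = 92
largest Fibonacci ≤ 92 is 89; 92 − 89 = 3
largest Fibonacci ≤ 3 is 3; 3 − 3 = 0

46368 + 17711 + 6765 + 377 + 89 + 3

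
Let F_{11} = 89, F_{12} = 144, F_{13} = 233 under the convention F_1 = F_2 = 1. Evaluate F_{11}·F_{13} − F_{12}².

89·233 − 144² = 20737 − 20736 = 1. (Cassini's identity: F_{k−1}F_{k+1} − F_k² = (−1)^k.)

1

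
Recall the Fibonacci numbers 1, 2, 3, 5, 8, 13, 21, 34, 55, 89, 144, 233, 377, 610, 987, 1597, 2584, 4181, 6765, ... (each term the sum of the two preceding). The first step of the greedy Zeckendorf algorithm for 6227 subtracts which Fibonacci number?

4181

4181 ≤ 6227 < 6765, so the largest Fibonacci number not exceeding 6227 is 4181.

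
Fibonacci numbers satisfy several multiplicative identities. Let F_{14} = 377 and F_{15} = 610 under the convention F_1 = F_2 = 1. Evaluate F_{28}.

By the doubling identity F_{2k} = F_k(2F_{k+1} − F_k): F_{28} = 377·(2·610 − 377) = 377·843 = 317811.

317811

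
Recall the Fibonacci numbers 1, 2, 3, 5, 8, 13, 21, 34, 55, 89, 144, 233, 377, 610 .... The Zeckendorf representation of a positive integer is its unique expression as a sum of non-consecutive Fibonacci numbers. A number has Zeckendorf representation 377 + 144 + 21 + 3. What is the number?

545

377 + 144 + 21 + 3 = 545.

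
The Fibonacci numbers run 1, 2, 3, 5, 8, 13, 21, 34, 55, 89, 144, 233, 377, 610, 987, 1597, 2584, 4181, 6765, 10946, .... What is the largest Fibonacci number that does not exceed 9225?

6765 ≤ 9225 < 10946, so the largest Fibonacci number not exceeding 9225 is 6765.

6765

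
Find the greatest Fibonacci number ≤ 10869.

6765

6765 ≤ 10869 < 10946, so the largest Fibonacci number not exceeding 10869 is 6765.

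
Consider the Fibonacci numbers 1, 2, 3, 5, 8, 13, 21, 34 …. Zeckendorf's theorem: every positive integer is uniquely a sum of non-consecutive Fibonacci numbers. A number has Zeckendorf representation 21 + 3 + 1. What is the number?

25

21 + 3 + 1 = 25.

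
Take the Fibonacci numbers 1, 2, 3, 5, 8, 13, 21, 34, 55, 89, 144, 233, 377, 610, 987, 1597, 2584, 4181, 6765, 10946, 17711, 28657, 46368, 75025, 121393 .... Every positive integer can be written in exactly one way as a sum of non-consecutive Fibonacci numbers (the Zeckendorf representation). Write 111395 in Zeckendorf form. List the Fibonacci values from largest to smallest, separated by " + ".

111395: greatest Fibonacci not exceeding it is 75025, leaving 36370
36370: greatest Fibonacci not exceeding it is 28657, leaving 7713
7713: greatest Fibonacci not exceeding it is 6765, leaving 948
948: greatest Fibonacci not exceeding it is 610, leaving 338
338: greatest Fibonacci not exceeding it is 233, leaving 105
105: greatest Fibonacci not exceeding it is 89, leaving 16
16: greatest Fibonacci not exceeding it is 13, leaving 3
3: greatest Fibonacci not exceeding it is 3, leaving 0
So 111395 = 75025 + 28657 + 6765 + 610 + 233 + 89 + 13 + 3, with no two terms consecutive in the sequence.

75025 + 28657 + 6765 + 610 + 233 + 89 + 13 + 3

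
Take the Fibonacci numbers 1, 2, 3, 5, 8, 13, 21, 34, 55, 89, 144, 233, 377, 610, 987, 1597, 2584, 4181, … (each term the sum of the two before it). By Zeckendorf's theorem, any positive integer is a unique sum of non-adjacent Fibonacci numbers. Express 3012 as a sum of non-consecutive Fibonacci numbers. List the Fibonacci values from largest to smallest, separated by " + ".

Greedily peel off the largest Fibonacci term at each step:
take 2584 (≤ 3012); 3012 − 2584 = 428
take 377 (≤ 428); 428 − 377 = 51
take 34 (≤ 51); 51 − 34 = 17
take 13 (≤ 17); 17 − 13 = 4
take 3 (≤ 4); 4 − 3 = 1
take 1 (≤ 1); 1 − 1 = 0
So 3012 = 2584 + 377 + 34 + 13 + 3 + 1, with no two terms consecutive in the sequence.

2584 + 377 + 34 + 13 + 3 + 1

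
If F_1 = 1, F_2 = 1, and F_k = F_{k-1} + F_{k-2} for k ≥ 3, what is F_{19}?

4181

Iterating the recurrence up to F_{13} = 233 and F_{12} = 144:
F_{14} = F_{13} + F_{12} = 233 + 144 = 377
F_{15} = F_{14} + F_{13} = 377 + 233 = 610
F_{16} = F_{15} + F_{14} = 610 + 377 = 987
F_{17} = F_{16} + F_{15} = 987 + 610 = 1597
F_{18} = F_{17} + F_{16} = 1597 + 987 = 2584
F_{19} = F_{18} + F_{17} = 2584 + 1597 = 4181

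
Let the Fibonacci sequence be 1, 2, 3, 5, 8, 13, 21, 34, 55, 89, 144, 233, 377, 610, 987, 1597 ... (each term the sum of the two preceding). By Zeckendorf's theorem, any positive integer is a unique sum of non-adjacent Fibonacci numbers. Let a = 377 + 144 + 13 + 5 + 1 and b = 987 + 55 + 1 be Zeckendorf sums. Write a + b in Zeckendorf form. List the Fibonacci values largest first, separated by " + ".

987 + 377 + 144 + 55 + 13 + 5 + 2

The two numbers are 540 and 1043, so their sum is 1583.
Greedy algorithm:
take 987 (≤ 1583); 1583 − 987 = 596
take 377 (≤ 596); 596 − 377 = 219
take 144 (≤ 219); 219 − 144 = 75
take 55 (≤ 75); 75 − 55 = 20
take 13 (≤ 20); 20 − 13 = 7
take 5 (≤ 7); 7 − 5 = 2
take 2 (≤ 2); 2 − 2 = 0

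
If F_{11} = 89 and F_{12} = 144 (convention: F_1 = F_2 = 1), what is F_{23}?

28657

By F_{2k+1} = F_k² + F_{k+1}²: F_{23} = 89² + 144² = 7921 + 20736 = 28657.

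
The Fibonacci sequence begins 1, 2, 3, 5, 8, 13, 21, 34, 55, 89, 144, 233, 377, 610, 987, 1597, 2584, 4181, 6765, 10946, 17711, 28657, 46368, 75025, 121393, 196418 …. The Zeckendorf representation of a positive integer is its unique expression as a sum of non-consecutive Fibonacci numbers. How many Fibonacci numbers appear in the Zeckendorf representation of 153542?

Greedily peel off the largest Fibonacci term at each step:
153542: greatest Fibonacci not exceeding it is 121393, leaving 32149
32149: greatest Fibonacci not exceeding it is 28657, leaving 3492
3492: greatest Fibonacci not exceeding it is 2584, leaving 908
908: greatest Fibonacci not exceeding it is 610, leaving 298
298: greatest Fibonacci not exceeding it is 233, leaving 65
65: greatest Fibonacci not exceeding it is 55, leaving 10
10: greatest Fibonacci not exceeding it is 8, leaving 2
2: greatest Fibonacci not exceeding it is 2, leaving 0
153542 = 121393 + 28657 + 2584 + 610 + 233 + 55 + 8 + 2, which has 8 terms.

8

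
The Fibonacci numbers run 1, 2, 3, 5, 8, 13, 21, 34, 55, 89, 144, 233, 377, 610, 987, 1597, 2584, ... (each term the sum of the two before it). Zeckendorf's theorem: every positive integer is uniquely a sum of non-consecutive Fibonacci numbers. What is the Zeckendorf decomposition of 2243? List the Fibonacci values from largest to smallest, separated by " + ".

1597 + 610 + 34 + 2

Repeatedly subtract the largest Fibonacci number that fits:
take 1597 (≤ 2243); 2243 − 1597 = 646
take 610 (≤ 646); 646 − 610 = 36
take 34 (≤ 36); 36 − 34 = 2
take 2 (≤ 2); 2 − 2 = 0
So 2243 = 1597 + 610 + 34 + 2, with no two terms consecutive in the sequence.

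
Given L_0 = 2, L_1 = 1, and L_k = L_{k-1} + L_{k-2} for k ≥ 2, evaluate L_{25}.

Iterating the recurrence up to L_{18} = 5778 and L_{17} = 3571:
L_{19} = L_{18} + L_{17} = 5778 + 3571 = 9349
L_{20} = L_{19} + L_{18} = 9349 + 5778 = 15127
L_{21} = L_{20} + L_{19} = 15127 + 9349 = 24476
L_{22} = L_{21} + L_{20} = 24476 + 15127 = 39603
L_{23} = L_{22} + L_{21} = 39603 + 24476 = 64079
L_{24} = L_{23} + L_{22} = 64079 + 39603 = 103682
L_{25} = L_{24} + L_{23} = 103682 + 64079 = 167761

167761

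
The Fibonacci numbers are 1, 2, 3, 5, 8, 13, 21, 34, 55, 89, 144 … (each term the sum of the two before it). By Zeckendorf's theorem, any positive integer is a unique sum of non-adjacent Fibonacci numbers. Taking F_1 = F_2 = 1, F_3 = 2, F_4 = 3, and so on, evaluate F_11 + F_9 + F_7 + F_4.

139

F_11 + F_9 + F_7 + F_4 = 89 + 34 + 13 + 3 = 139.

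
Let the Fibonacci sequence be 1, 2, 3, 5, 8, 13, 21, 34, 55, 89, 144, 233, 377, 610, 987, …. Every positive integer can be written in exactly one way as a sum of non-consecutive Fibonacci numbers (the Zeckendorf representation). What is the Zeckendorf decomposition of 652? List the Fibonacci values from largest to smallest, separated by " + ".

610 + 34 + 8

Repeatedly subtract the largest Fibonacci number that fits:
652: greatest Fibonacci not exceeding it is 610, leaving 42
42: greatest Fibonacci not exceeding it is 34, leaving 8
8: greatest Fibonacci not exceeding it is 8, leaving 0
So 652 = 610 + 34 + 8, with no two terms consecutive in the sequence.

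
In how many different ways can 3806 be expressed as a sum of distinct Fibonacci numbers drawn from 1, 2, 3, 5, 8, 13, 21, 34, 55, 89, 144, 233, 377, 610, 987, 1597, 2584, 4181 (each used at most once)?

15

3806 = 2584+987+233+2 = 2584+987+144+89+2 = 2584+610+377+233+2 = 2584+987+144+55+34+2 = 2584+610+377+144+89+2 = … (10 more), for 15 in all.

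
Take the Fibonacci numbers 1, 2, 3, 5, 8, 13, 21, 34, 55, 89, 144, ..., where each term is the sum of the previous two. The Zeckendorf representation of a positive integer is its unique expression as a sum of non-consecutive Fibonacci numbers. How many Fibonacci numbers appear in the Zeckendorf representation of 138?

4

Greedily peel off the largest Fibonacci term at each step:
138: greatest Fibonacci not exceeding it is 89, leaving 49
49: greatest Fibonacci not exceeding it is 34, leaving 15
15: greatest Fibonacci not exceeding it is 13, leaving 2
2: greatest Fibonacci not exceeding it is 2, leaving 0
138 = 89 + 34 + 13 + 2, which has 4 terms.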